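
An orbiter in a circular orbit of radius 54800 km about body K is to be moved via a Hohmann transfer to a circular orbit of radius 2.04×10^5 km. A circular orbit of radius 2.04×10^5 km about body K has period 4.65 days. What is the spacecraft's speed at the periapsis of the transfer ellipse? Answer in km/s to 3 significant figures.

v = 7.73 km/s

From Kepler's third law T² = 4π²r³/μ at r = 2.04×10^5 km, T = 4.65 days = 4.65 × 86400 s = 4.0176×10^5 s: μ = 4π²r³/T² = 2.07643×10^6 km³/s².
The Hohmann ellipse has a_t = (r₁ + r₂)/2 = 1.294×10^5 km.
The periapsis of the transfer ellipse is at r = 54800 km.
Applying v² = μ(2/r − 1/a_t): v = 7.729 km/s.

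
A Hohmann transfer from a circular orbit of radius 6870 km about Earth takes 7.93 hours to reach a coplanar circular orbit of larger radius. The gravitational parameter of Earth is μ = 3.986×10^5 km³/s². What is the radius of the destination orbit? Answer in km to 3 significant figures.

Transfer time t = 7.93 hours = 28548 s, and t = π√(a_t³/μ).
So a_t = (μ t²/π²)^(1/3) = (3.986×10^5 × (28548)² / π²)^(1/3) = 32048 km.
Since a_t = (r₁ + r₂)/2, r₂ = 2a_t − r₁ = 2×32048 − 6870 = 57226 km.

r₂ = 57200 km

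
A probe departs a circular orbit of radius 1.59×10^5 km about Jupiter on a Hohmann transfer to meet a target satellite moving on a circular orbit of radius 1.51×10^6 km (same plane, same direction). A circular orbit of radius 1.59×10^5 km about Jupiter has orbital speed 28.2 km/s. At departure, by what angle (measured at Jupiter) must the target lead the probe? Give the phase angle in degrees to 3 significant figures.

φ = 106°

From the circular-orbit relation v² = μ/r at r = 1.59×10^5 km: μ = v²r = (28.2)² × 1.59×10^5 = 1.26443×10^8 km³/s².
Semi-major axis of the transfer orbit: a_t = (1.590×10^5 + 1.510×10^6)/2 = 8.345×10^5 km.
Transfer time t = π√(a_t³/μ) = 2.1298×10^5 s.
Target angular speed ω₂ = √(μ/r₂³) = 6.0601×10^-6 rad/s.
Angle swept by the target during transfer: ω₂·t = 1.2907 rad = 73.95°.
The probe traverses 180° on the transfer ellipse, so the target must lead by 180° − 73.95° = 106°.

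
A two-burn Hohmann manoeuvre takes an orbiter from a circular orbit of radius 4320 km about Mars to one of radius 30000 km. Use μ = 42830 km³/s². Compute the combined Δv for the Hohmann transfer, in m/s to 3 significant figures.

Δv = 1610 m/s

The Hohmann ellipse has a_t = (r₁ + r₂)/2 = 17160 km.
At r₁ the circular-orbit speed is v₁ = √(μ/r₁) = 3.1487 km/s.
Transfer-orbit speed at r₁ (vis-viva equation): v_p = √[μ(2/r₁ − 1/a_t)] = 4.1633 km/s.
First burn Δv₁ = |v_p − v₁| = 1.015 km/s.
Circular speed at r₂: v₂ = √(μ/r₂) = 1.19485 km/s.
Transfer-orbit speed at r₂: v_a = √[μ(2/r₂ − 1/a_t)] = 0.599510 km/s.
Second burn Δv₂ = |v₂ − v_a| = 0.5953 km/s.
Total Δv = Δv₁ + Δv₂ = 1.610 km/s.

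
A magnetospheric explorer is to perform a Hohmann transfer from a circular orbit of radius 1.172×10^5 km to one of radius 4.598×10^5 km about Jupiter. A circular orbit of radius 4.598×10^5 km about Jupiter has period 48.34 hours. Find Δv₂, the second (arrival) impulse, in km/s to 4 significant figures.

Δv₂ = 6.020 km/s

From Kepler's third law T² = 4π²r³/μ at r = 4.598×10^5 km, T = 48.34 hours = 48.34 × 3600 s = 1.74024×10^5 s: μ = 4π²r³/T² = 1.26721×10^8 km³/s².
The Hohmann ellipse has a_t = (r₁ + r₂)/2 = 2.885×10^5 km.
On the circular orbit at r = 4.598×10^5 km, v_c = √(μ/r) = 16.60 km/s.
Transfer-orbit speed at the same r (vis-viva, a = a_t): v_t = √[μ(2/r − 1/a_t)] = 10.58 km/s.
Δv₂ = |v_t − v_c| = |10.58 − 16.60| = 6.020 km/s.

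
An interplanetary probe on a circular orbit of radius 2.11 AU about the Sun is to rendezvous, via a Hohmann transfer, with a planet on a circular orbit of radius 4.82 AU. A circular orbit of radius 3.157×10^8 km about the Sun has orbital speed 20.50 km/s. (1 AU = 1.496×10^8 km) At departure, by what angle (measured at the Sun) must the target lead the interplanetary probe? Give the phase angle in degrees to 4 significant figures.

φ = 70.29°

From the circular-orbit relation v² = μ/r at r = 3.157×10^8 km: μ = v²r = (20.50)² × 3.157×10^8 = 1.32673×10^11 km³/s².
In km: r₁ = 2.11 × 1.496×10^8 = 3.15656×10^8 km; r₂ = 4.82 × 1.496×10^8 = 7.21072×10^8 km.
Transfer-ellipse semi-major axis a_t = (r₁ + r₂)/2 = (3.15656×10^8 + 7.21072×10^8)/2 = 5.18364×10^8 km.
The half-period of the transfer ellipse is t = π√(a_t³/μ) = 1.0179×10^8 s.
Target angular speed ω₂ = √(μ/r₂³) = 1.8811×10^-8 rad/s.
Angle swept by the target during transfer: ω₂·t = 1.9148 rad = 109.71°.
The interplanetary probe traverses 180° on the transfer ellipse, so the target must lead by 180° − 109.71° = 70.29°.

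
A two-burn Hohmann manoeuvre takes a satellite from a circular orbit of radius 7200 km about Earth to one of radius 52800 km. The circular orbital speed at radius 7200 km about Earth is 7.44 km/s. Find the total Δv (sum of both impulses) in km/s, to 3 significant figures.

From the circular-orbit relation v² = μ/r at r = 7200 km: μ = v²r = (7.44)² × 7200 = 3.98546×10^5 km³/s².
Transfer-ellipse semi-major axis a_t = (r₁ + r₂)/2 = (7200 + 52800)/2 = 30000 km.
Circular speed at r₁: v₁ = √(μ/r₁) = √(3.98546×10^5/7200) = 7.4400 km/s.
Transfer-orbit speed at r₁ (vis-viva): v_p = √[μ(2/r₁ − 1/a_t)] = 9.8703 km/s.
First burn Δv₁ = |v_p − v₁| = 2.4303 km/s.
Circular speed at r₂: v₂ = √(μ/r₂) = 2.7474 km/s.
Transfer-orbit speed at r₂: v_a = √[μ(2/r₂ − 1/a_t)] = 1.3459 km/s.
Second burn Δv₂ = |v₂ − v_a| = 1.4015 km/s.
Total Δv = Δv₁ + Δv₂ = 3.832 km/s.

Δv = 3.83 km/s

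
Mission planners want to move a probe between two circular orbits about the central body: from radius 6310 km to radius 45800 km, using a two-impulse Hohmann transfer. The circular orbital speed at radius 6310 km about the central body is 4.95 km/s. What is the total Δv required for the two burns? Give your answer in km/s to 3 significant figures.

From the circular-orbit relation v² = μ/r at r = 6310 km: μ = v²r = (4.95)² × 6310 = 1.54611×10^5 km³/s².
The Hohmann ellipse has a_t = (r₁ + r₂)/2 = 26055 km.
At r₁ the circular-orbit speed is v₁ = √(μ/r₁) = 4.950 km/s.
Transfer-orbit speed at r₁ (v² = μ(2/r − 1/a)): v_p = √[μ(2/r₁ − 1/a_t)] = 6.563 km/s.
First burn Δv₁ = |v_p − v₁| = 1.613 km/s.
At r₂, v₂ = √(μ/r₂) = 1.8373 km/s.
Transfer-orbit speed at r₂: v_a = √[μ(2/r₂ − 1/a_t)] = 0.90418 km/s.
Second burn Δv₂ = |v₂ − v_a| = 0.9331 km/s.
Δv = Δv₁ + Δv₂ = 1.613 + 0.9331 = 2.546 km/s.

Δv = 2.55 km/s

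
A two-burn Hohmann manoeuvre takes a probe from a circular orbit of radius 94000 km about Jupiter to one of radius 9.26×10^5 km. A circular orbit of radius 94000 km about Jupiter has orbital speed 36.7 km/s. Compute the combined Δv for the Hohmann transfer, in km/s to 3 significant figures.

Δv = 19.4 km/s

From the circular-orbit relation v² = μ/r at r = 94000 km: μ = v²r = (36.7)² × 94000 = 1.26608×10^8 km³/s².
Transfer-ellipse semi-major axis a_t = (r₁ + r₂)/2 = (94000 + 9.260×10^5)/2 = 5.100×10^5 km.
Circular speed at r₁: v₁ = √(μ/r₁) = √(1.26608×10^8/94000) = 36.7000 km/s.
On the transfer ellipse at r₁, vis-viva gives v_p = √[μ(2/r₁ − 1/a_t)] = 49.4523 km/s.
First burn Δv₁ = |v_p − v₁| = 12.7523 km/s.
At r₂, v₂ = √(μ/r₂) = 11.692961 km/s.
Transfer-orbit speed at r₂: v_a = √[μ(2/r₂ − 1/a_t)] = 5.0199956 km/s.
Second burn Δv₂ = |v₂ − v_a| = 6.67297 km/s.
Δv = Δv₁ + Δv₂ = 12.7523 + 6.67297 = 19.43 km/s.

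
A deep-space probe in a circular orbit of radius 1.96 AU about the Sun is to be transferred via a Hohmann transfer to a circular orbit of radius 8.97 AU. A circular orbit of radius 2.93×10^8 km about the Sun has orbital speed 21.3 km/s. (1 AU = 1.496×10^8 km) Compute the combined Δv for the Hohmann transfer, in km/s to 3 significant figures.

From the circular-orbit relation v² = μ/r at r = 2.93×10^8 km: μ = v²r = (21.3)² × 2.93×10^8 = 1.32931×10^11 km³/s².
In km: r₁ = 1.96 × 1.496×10^8 = 2.93216×10^8 km; r₂ = 8.97 × 1.496×10^8 = 1.341912×10^9 km.
Transfer-ellipse semi-major axis a_t = (r₁ + r₂)/2 = (2.93216×10^8 + 1.341912×10^9)/2 = 8.17564×10^8 km.
Circular speed at r₁: v₁ = √(μ/r₁) = √(1.32931×10^11/2.93216×10^8) = 21.29215 km/s.
Transfer-orbit speed at r₁ (vis-viva): v_p = √[μ(2/r₁ − 1/a_t)] = 27.27851 km/s.
First burn Δv₁ = |v_p − v₁| = 5.9864 km/s.
Circular speed at r₂: v₂ = √(μ/r₂) = 9.9529 km/s.
Transfer-orbit speed at r₂: v_a = √[μ(2/r₂ − 1/a_t)] = 5.9605 km/s.
Second burn Δv₂ = |v₂ − v_a| = 3.9924 km/s.
Total Δv = Δv₁ + Δv₂ = 9.979 km/s.

Δv = 9.98 km/s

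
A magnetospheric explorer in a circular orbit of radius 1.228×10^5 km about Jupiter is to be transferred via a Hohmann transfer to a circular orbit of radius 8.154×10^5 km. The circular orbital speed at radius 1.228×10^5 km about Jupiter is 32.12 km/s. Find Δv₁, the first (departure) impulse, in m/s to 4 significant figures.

From the circular-orbit relation v² = μ/r at r = 1.228×10^5 km: μ = v²r = (32.12)² × 1.228×10^5 = 1.26692×10^8 km³/s².
Semi-major axis of the transfer orbit: a_t = (1.228×10^5 + 8.154×10^5)/2 = 4.691×10^5 km.
On the circular orbit at r = 1.228×10^5 km, v_c = √(μ/r) = 32.12 km/s.
Vis-viva on the transfer ellipse at r = 1.228×10^5 km gives v_t = √[μ(2/r − 1/a_t)] = 42.35 km/s.
Δv₁ = |v_t − v_c| = |42.35 − 32.12| = 10.23 km/s.

Δv₁ = 10230 m/s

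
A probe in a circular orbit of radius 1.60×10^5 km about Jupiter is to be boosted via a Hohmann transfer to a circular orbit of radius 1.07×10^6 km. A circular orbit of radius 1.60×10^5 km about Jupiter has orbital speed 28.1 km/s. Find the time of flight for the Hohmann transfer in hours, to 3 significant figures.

t = 37.4 hours

From the circular-orbit relation v² = μ/r at r = 1.60×10^5 km: μ = v²r = (28.1)² × 1.60×10^5 = 1.26338×10^8 km³/s².
Transfer-ellipse semi-major axis a_t = (r₁ + r₂)/2 = (1.600×10^5 + 1.070×10^6)/2 = 6.150×10^5 km.
Half the transfer-orbit period gives t = π√(a_t³/μ) = 1.348×10^5 s.
Converting: 1.348×10^5 s ÷ 3600 s/hour = 37.4 hours.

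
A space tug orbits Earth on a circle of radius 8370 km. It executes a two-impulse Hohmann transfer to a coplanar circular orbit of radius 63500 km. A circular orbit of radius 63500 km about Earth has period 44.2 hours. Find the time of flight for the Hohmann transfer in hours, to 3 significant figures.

From Kepler's third law T² = 4π²r³/μ at r = 63500 km, T = 44.2 hours = 44.2 × 3600 s = 1.5912×10^5 s: μ = 4π²r³/T² = 3.99238×10^5 km³/s².
The Hohmann ellipse has a_t = (r₁ + r₂)/2 = 35935 km.
By Kepler's third law the transfer-orbit period is T = 2π√(a_t³/μ), so t = T/2 = 33870 s.
Converting: 33870 s ÷ 3600 s/hour = 9.41 hours.

t = 9.41 hours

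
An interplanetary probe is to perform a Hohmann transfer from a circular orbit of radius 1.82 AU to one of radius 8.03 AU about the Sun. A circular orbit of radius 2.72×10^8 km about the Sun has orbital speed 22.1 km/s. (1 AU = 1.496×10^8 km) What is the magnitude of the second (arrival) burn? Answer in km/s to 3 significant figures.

Δv₂ = 4.12 km/s

From the circular-orbit relation v² = μ/r at r = 2.72×10^8 km: μ = v²r = (22.1)² × 2.72×10^8 = 1.32848×10^11 km³/s².
In km: r₁ = 1.82 × 1.496×10^8 = 2.72272×10^8 km; r₂ = 8.03 × 1.496×10^8 = 1.201288×10^9 km.
The Hohmann ellipse has a_t = (r₁ + r₂)/2 = 7.3678×10^8 km.
On the circular orbit at r = 1.201288×10^9 km, v_c = √(μ/r) = 10.516 km/s.
Transfer-orbit speed at the same r (vis-viva, a = a_t): v_t = √[μ(2/r − 1/a_t)] = 6.3927 km/s.
Δv₂ = |v_t − v_c| = |6.3927 − 10.516| = 4.123 km/s.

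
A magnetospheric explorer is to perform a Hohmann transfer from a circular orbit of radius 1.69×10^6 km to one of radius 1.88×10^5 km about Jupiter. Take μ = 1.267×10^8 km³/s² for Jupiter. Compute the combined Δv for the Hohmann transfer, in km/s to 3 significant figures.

Δv = 13.7 km/s

The Hohmann ellipse has a_t = (r₁ + r₂)/2 = 9.390×10^5 km.
At r₁ the circular-orbit speed is v₁ = √(μ/r₁) = 8.6585 km/s.
Transfer-orbit speed at r₁ (vis-viva equation): v_a = √[μ(2/r₁ − 1/a_t)] = 3.8743 km/s.
First burn Δv₁ = |v_a − v₁| = 4.784 km/s.
Circular speed at r₂: v₂ = √(μ/r₂) = 25.960 km/s.
Transfer-orbit speed at r₂: v_p = √[μ(2/r₂ − 1/a_t)] = 34.827 km/s.
Second burn Δv₂ = |v₂ − v_p| = 8.867 km/s.
Δv = Δv₁ + Δv₂ = 4.784 + 8.867 = 13.65 km/s.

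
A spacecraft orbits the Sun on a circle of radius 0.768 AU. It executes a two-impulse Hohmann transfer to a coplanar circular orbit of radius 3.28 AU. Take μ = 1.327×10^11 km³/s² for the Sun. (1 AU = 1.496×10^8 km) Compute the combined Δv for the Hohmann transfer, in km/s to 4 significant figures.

Δv = 15.59 km/s

In km: r₁ = 0.768 × 1.496×10^8 = 1.148928×10^8 km; r₂ = 3.28 × 1.496×10^8 = 4.90688×10^8 km.
Transfer-ellipse semi-major axis a_t = (r₁ + r₂)/2 = (1.148928×10^8 + 4.90688×10^8)/2 = 3.027904×10^8 km.
Circular speed at r₁: v₁ = √(μ/r₁) = √(1.327×10^11/1.148928×10^8) = 33.985 km/s.
Transfer-orbit speed at r₁ (vis-viva): v_p = √[μ(2/r₁ − 1/a_t)] = 43.263 km/s.
First burn Δv₁ = |v_p − v₁| = 9.278 km/s.
At r₂, v₂ = √(μ/r₂) = 16.445 km/s.
Transfer-orbit speed at r₂: v_a = √[μ(2/r₂ − 1/a_t)] = 10.130 km/s.
Second burn Δv₂ = |v₂ − v_a| = 6.315 km/s.
Total Δv = Δv₁ + Δv₂ = 15.59 km/s.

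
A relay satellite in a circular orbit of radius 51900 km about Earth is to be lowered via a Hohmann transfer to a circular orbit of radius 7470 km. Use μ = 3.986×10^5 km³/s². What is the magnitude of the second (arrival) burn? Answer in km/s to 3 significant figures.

Transfer-ellipse semi-major axis a_t = (r₁ + r₂)/2 = (51900 + 7470)/2 = 29685 km.
Circular speed at r = 7470 km: v_c = √(μ/r) = 7.305 km/s.
Transfer-orbit speed at the same r (vis-viva, a = a_t): v_t = √[μ(2/r − 1/a_t)] = 9.659 km/s.
Δv₂ = |v_t − v_c| = |9.659 − 7.305| = 2.354 km/s.

Δv₂ = 2.35 km/s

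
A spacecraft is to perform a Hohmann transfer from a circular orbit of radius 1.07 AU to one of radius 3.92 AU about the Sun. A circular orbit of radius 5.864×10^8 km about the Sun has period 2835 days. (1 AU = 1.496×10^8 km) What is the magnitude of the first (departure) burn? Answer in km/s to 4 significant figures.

From Kepler's third law T² = 4π²r³/μ at r = 5.864×10^8 km, T = 2835 days = 2835 × 86400 s = 2.44944×10^8 s: μ = 4π²r³/T² = 1.32681×10^11 km³/s².
In km: r₁ = 1.07 × 1.496×10^8 = 1.60072×10^8 km; r₂ = 3.92 × 1.496×10^8 = 5.86432×10^8 km.
The Hohmann ellipse has a_t = (r₁ + r₂)/2 = 3.73252×10^8 km.
On the circular orbit at r = 1.60072×10^8 km, v_c = √(μ/r) = 28.790 km/s.
Transfer-orbit speed at the same r (vis-viva, a = a_t): v_t = √[μ(2/r − 1/a_t)] = 36.087 km/s.
Δv₁ = |v_t − v_c| = |36.087 − 28.790| = 7.297 km/s.

Δv₁ = 7.297 km/s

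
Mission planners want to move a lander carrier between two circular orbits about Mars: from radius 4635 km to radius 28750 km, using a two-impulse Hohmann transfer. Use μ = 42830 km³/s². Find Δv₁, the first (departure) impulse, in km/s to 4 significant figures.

Transfer-ellipse semi-major axis a_t = (r₁ + r₂)/2 = (4635 + 28750)/2 = 16692.5 km.
On the circular orbit at r = 4635 km, v_c = √(μ/r) = 3.0398 km/s.
Transfer-orbit speed at the same r (vis-viva, a = a_t): v_t = √[μ(2/r − 1/a_t)] = 3.9894 km/s.
Δv₁ = |v_t − v_c| = |3.9894 − 3.0398| = 0.9496 km/s.

Δv₁ = 0.9496 km/s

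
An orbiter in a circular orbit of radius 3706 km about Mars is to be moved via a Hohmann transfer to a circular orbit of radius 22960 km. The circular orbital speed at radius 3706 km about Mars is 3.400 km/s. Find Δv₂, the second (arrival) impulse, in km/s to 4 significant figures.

Δv₂ = 0.6458 km/s

From the circular-orbit relation v² = μ/r at r = 3706 km: μ = v²r = (3.400)² × 3706 = 42841.4 km³/s².
The Hohmann ellipse has a_t = (r₁ + r₂)/2 = 13333 km.
Circular speed at r = 22960 km: v_c = √(μ/r) = 1.366 km/s.
Transfer-orbit speed at the same r (vis-viva, a = a_t): v_t = √[μ(2/r − 1/a_t)] = 0.7202 km/s.
Δv₂ = |v_t − v_c| = |0.7202 − 1.366| = 0.6458 km/s.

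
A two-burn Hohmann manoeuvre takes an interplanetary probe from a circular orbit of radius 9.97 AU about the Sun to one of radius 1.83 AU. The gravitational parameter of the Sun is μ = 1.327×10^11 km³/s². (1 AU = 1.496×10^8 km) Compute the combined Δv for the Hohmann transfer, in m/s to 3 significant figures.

In km: r₁ = 9.97 × 1.496×10^8 = 1.491512×10^9 km; r₂ = 1.83 × 1.496×10^8 = 2.73768×10^8 km.
Semi-major axis of the transfer orbit: a_t = (1.491512×10^9 + 2.73768×10^8)/2 = 8.8264×10^8 km.
At r₁ the circular-orbit speed is v₁ = √(μ/r₁) = 9.432 km/s.
On the transfer ellipse at r₁, vis-viva equation gives v_a = √[μ(2/r₁ − 1/a_t)] = 5.253 km/s.
First burn Δv₁ = |v_a − v₁| = 4.179 km/s.
Circular speed at r₂: v₂ = √(μ/r₂) = 22.0163 km/s.
Transfer-orbit speed at r₂: v_p = √[μ(2/r₂ − 1/a_t)] = 28.6197 km/s.
Second burn Δv₂ = |v₂ − v_p| = 6.603 km/s.
Total Δv = Δv₁ + Δv₂ = 10.78 km/s.

Δv = 10800 m/s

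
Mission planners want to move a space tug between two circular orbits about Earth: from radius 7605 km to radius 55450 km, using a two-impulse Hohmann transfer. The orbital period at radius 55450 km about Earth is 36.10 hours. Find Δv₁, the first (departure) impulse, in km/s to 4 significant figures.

From Kepler's third law T² = 4π²r³/μ at r = 55450 km, T = 36.10 hours = 36.10 × 3600 s = 1.2996×10^5 s: μ = 4π²r³/T² = 3.98515×10^5 km³/s².
Semi-major axis of the transfer orbit: a_t = (7605 + 55450)/2 = 31527.5 km.
Circular speed at r = 7605 km: v_c = √(μ/r) = 7.239 km/s.
Transfer-orbit speed at the same r (vis-viva, a = a_t): v_t = √[μ(2/r − 1/a_t)] = 9.600 km/s.
Δv₁ = |v_t − v_c| = |9.600 − 7.239| = 2.361 km/s.

Δv₁ = 2.361 km/s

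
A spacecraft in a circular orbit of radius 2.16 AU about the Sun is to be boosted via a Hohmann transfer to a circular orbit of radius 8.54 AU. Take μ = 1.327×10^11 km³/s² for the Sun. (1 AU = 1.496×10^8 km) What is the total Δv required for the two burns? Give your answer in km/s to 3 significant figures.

Δv = 9.05 km/s

In km: r₁ = 2.16 × 1.496×10^8 = 3.23136×10^8 km; r₂ = 8.54 × 1.496×10^8 = 1.277584×10^9 km.
The Hohmann ellipse has a_t = (r₁ + r₂)/2 = 8.0036×10^8 km.
Circular speed at r₁: v₁ = √(μ/r₁) = √(1.327×10^11/3.23136×10^8) = 20.265 km/s.
On the transfer ellipse at r₁, vis-viva gives v_p = √[μ(2/r₁ − 1/a_t)] = 25.603 km/s.
First burn Δv₁ = |v_p − v₁| = 5.338 km/s.
At r₂, v₂ = √(μ/r₂) = 10.192 km/s.
Transfer-orbit speed at r₂: v_a = √[μ(2/r₂ − 1/a_t)] = 6.4758 km/s.
Second burn Δv₂ = |v₂ − v_a| = 3.716 km/s.
Total Δv = Δv₁ + Δv₂ = 9.054 km/s.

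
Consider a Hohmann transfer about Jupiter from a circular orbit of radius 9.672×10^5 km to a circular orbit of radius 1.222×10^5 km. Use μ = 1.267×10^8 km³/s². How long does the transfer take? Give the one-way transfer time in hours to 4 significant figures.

Semi-major axis of the transfer orbit: a_t = (9.672×10^5 + 1.222×10^5)/2 = 5.447×10^5 km.
Half the transfer-orbit period gives t = π√(a_t³/μ) = 1.122×10^5 s.
Converting: 1.122×10^5 s ÷ 3600 s/hour = 31.17 hours.

t = 31.17 hours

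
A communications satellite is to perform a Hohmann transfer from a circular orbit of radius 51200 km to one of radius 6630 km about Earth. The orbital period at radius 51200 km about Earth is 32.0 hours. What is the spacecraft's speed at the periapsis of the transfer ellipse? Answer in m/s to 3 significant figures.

v = 10300 m/s

From Kepler's third law T² = 4π²r³/μ at r = 51200 km, T = 32.0 hours = 32.0 × 3600 s = 1.152×10^5 s: μ = 4π²r³/T² = 3.99268×10^5 km³/s².
Transfer-ellipse semi-major axis a_t = (r₁ + r₂)/2 = (51200 + 6630)/2 = 28915 km.
The periapsis of the transfer ellipse is at r = 6630 km.
Applying v² = μ(2/r − 1/a_t): v = 10.33 km/s.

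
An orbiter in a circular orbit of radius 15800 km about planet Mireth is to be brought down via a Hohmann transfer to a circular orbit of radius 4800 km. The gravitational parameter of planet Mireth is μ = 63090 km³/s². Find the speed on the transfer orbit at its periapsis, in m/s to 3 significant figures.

v = 4490 m/s

Semi-major axis of the transfer orbit: a_t = (15800 + 4800)/2 = 10300 km.
The periapsis of the transfer ellipse is at r = 4800 km.
Vis-viva: v = √[μ(2/r − 1/a_t)] = √[63090 × (2/4800 − 1/10300)] = 4.490 km/s.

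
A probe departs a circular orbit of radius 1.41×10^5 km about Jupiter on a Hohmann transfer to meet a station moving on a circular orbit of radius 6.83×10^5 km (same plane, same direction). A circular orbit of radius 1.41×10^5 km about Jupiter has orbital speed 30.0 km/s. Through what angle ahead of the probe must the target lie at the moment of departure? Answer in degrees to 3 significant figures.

From the circular-orbit relation v² = μ/r at r = 1.41×10^5 km: μ = v²r = (30.0)² × 1.41×10^5 = 1.26900×10^8 km³/s².
The Hohmann ellipse has a_t = (r₁ + r₂)/2 = 4.120×10^5 km.
Transfer time t = π√(a_t³/μ) = 73750.5 s.
Target angular speed ω₂ = √(μ/r₂³) = 1.99572×10^-5 rad/s.
Angle swept by the target during transfer: ω₂·t = 1.4719 rad = 84.33°.
The probe traverses 180° on the transfer ellipse, so the target must lead by 180° − 84.33° = 95.7°.

φ = 95.7°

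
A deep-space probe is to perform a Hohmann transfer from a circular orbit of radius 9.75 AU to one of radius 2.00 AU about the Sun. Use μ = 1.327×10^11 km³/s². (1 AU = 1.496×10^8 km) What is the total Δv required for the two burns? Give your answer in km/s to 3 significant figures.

Δv = 10.0 km/s

In km: r₁ = 9.75 × 1.496×10^8 = 1.4586×10^9 km; r₂ = 2.00 × 1.496×10^8 = 2.992×10^8 km.
The Hohmann ellipse has a_t = (r₁ + r₂)/2 = 8.789×10^8 km.
At r₁ the circular-orbit speed is v₁ = √(μ/r₁) = 9.538 km/s.
On the transfer ellipse at r₁, v² = μ(2/r − 1/a) gives v_a = √[μ(2/r₁ − 1/a_t)] = 5.565 km/s.
First burn Δv₁ = |v_a − v₁| = 3.973 km/s.
At r₂, v₂ = √(μ/r₂) = 21.06 km/s.
Transfer-orbit speed at r₂: v_p = √[μ(2/r₂ − 1/a_t)] = 27.13 km/s.
Second burn Δv₂ = |v₂ − v_p| = 6.070 km/s.
Total Δv = Δv₁ + Δv₂ = 10.04 km/s.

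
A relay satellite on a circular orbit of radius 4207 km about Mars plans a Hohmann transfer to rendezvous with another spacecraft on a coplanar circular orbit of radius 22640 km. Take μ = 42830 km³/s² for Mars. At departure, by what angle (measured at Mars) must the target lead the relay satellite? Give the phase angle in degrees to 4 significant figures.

φ = 97.82°

Semi-major axis of the transfer orbit: a_t = (4207 + 22640)/2 = 13423.5 km.
Transfer time t = π√(a_t³/μ) = 23610 s.
The target's mean motion on its circular orbit is ω₂ = √(μ/r₂³) = 6.075×10^-5 rad/s.
Angle swept by the target during transfer: ω₂·t = 1.4343 rad = 82.18°.
The relay satellite traverses 180° on the transfer ellipse, so the target must lead by 180° − 82.18° = 97.82°.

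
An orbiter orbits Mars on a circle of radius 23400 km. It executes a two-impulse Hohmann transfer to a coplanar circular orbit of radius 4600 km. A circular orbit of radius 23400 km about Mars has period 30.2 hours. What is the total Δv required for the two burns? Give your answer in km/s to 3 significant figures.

From Kepler's third law T² = 4π²r³/μ at r = 23400 km, T = 30.2 hours = 30.2 × 3600 s = 1.0872×10^5 s: μ = 4π²r³/T² = 42794.5 km³/s².
Transfer-ellipse semi-major axis a_t = (r₁ + r₂)/2 = (23400 + 4600)/2 = 14000 km.
At r₁ the circular-orbit speed is v₁ = √(μ/r₁) = 1.35234 km/s.
Transfer-orbit speed at r₁ (v² = μ(2/r − 1/a)): v_a = √[μ(2/r₁ − 1/a_t)] = 0.775178 km/s.
First burn Δv₁ = |v_a − v₁| = 0.5772 km/s.
At r₂, v₂ = √(μ/r₂) = 3.0501 km/s.
Transfer-orbit speed at r₂: v_p = √[μ(2/r₂ − 1/a_t)] = 3.9433 km/s.
Second burn Δv₂ = |v₂ − v_p| = 0.8932 km/s.
Total Δv = Δv₁ + Δv₂ = 1.470 km/s.

Δv = 1.47 km/s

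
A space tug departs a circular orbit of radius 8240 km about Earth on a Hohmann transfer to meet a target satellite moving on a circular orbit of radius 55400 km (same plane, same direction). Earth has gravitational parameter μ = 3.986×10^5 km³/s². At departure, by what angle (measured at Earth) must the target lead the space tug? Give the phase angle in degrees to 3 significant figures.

Transfer-ellipse semi-major axis a_t = (r₁ + r₂)/2 = (8240 + 55400)/2 = 31820 km.
The half-period of the transfer ellipse is t = π√(a_t³/μ) = 28244 s.
Target angular speed ω₂ = √(μ/r₂³) = 4.8418×10^-5 rad/s.
Angle swept by the target during transfer: ω₂·t = 1.3675 rad = 78.35°.
Arrival is 180° from departure on the ellipse, so φ = 180° − 78.35° = 102°.

φ = 102°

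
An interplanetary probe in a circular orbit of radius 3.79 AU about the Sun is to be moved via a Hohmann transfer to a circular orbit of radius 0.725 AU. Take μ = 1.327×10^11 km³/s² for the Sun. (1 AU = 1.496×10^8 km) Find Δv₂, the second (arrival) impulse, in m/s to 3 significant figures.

Δv₂ = 10300 m/s

In km: r₁ = 3.79 × 1.496×10^8 = 5.66984×10^8 km; r₂ = 0.725 × 1.496×10^8 = 1.0846×10^8 km.
Semi-major axis of the transfer orbit: a_t = (5.66984×10^8 + 1.0846×10^8)/2 = 3.37722×10^8 km.
On the circular orbit at r = 1.0846×10^8 km, v_c = √(μ/r) = 34.98 km/s.
Transfer-orbit speed at the same r (vis-viva, a = a_t): v_t = √[μ(2/r − 1/a_t)] = 45.32 km/s.
Δv₂ = |v_t − v_c| = |45.32 − 34.98| = 10.34 km/s.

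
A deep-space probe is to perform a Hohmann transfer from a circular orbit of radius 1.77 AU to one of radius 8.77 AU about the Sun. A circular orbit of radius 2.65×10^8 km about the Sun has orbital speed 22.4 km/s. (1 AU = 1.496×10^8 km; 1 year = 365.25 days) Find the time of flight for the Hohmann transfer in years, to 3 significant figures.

t = 6.04 years

From the circular-orbit relation v² = μ/r at r = 2.65×10^8 km: μ = v²r = (22.4)² × 2.65×10^8 = 1.32966×10^11 km³/s².
In km: r₁ = 1.77 × 1.496×10^8 = 2.64792×10^8 km; r₂ = 8.77 × 1.496×10^8 = 1.311992×10^9 km.
The Hohmann ellipse has a_t = (r₁ + r₂)/2 = 7.88392×10^8 km.
Half the transfer-orbit period gives t = π√(a_t³/μ) = 1.907×10^8 s.
Converting: 1.907×10^8 s ÷ 3.15576×10^7 s/year (365.25 × 86400) = 6.04 years.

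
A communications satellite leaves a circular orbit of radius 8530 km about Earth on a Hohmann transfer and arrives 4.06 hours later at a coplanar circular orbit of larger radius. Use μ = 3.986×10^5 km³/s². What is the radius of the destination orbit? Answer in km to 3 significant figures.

r₂ = 32500 km

Transfer time t = 4.06 hours = 14616 s, and t = π√(a_t³/μ).
So a_t = (μ t²/π²)^(1/3) = (3.986×10^5 × (14616)² / π²)^(1/3) = 20510 km.
Since a_t = (r₁ + r₂)/2, r₂ = 2a_t − r₁ = 2×20510 − 8530 = 32490 km.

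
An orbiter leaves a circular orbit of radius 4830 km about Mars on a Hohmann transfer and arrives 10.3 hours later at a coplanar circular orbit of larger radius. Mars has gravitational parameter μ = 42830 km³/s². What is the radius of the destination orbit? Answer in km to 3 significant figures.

Transfer time t = 10.3 hours = 37080 s, and t = π√(a_t³/μ).
So a_t = (μ t²/π²)^(1/3) = (42830 × (37080)² / π²)^(1/3) = 18137 km.
Since a_t = (r₁ + r₂)/2, r₂ = 2a_t − r₁ = 2×18137 − 4830 = 31444 km.

r₂ = 31400 km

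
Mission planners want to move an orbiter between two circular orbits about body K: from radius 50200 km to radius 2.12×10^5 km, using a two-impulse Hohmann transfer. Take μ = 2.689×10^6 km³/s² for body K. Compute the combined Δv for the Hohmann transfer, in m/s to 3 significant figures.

Semi-major axis of the transfer orbit: a_t = (50200 + 2.120×10^5)/2 = 1.311×10^5 km.
At r₁ the circular-orbit speed is v₁ = √(μ/r₁) = 7.319 km/s.
Transfer-orbit speed at r₁ (v² = μ(2/r − 1/a)): v_p = √[μ(2/r₁ − 1/a_t)] = 9.307 km/s.
First burn Δv₁ = |v_p − v₁| = 1.988 km/s.
At r₂, v₂ = √(μ/r₂) = 3.5615 km/s.
Transfer-orbit speed at r₂: v_a = √[μ(2/r₂ − 1/a_t)] = 2.2038 km/s.
Second burn Δv₂ = |v₂ − v_a| = 1.358 km/s.
Total Δv = Δv₁ + Δv₂ = 3.346 km/s.

Δv = 3350 m/s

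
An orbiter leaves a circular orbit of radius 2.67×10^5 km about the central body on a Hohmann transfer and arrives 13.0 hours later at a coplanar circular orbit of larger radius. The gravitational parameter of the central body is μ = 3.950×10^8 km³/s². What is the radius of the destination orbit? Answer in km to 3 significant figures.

r₂ = 6.21×10^5 km

Transfer time t = 13.0 hours = 46800 s, and t = π√(a_t³/μ).
So a_t = (μ t²/π²)^(1/3) = (3.950×10^8 × (46800)² / π²)^(1/3) = 4.4422×10^5 km.
Since a_t = (r₁ + r₂)/2, r₂ = 2a_t − r₁ = 2×4.4422×10^5 − 2.670×10^5 = 6.2144×10^5 km.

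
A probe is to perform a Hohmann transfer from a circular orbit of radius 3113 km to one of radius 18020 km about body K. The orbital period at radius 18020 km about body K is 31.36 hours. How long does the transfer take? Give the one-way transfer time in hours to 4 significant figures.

t = 7.041 hours

From Kepler's third law T² = 4π²r³/μ at r = 18020 km, T = 31.36 hours = 31.36 × 3600 s = 1.12896×10^5 s: μ = 4π²r³/T² = 18124.5 km³/s².
Transfer-ellipse semi-major axis a_t = (r₁ + r₂)/2 = (3113 + 18020)/2 = 10566.5 km.
Transfer time t = π√(a_t³/μ) = π√((10566.5)³ / 18124.5) = 25346 s.
Converting: 25346 s ÷ 3600 s/hour = 7.041 hours.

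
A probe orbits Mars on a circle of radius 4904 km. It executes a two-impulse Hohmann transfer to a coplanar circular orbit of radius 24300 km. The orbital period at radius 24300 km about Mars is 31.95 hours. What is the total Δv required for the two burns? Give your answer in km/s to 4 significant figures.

Δv = 1.415 km/s

From Kepler's third law T² = 4π²r³/μ at r = 24300 km, T = 31.95 hours = 31.95 × 3600 s = 1.1502×10^5 s: μ = 4π²r³/T² = 42818.5 km³/s².
Semi-major axis of the transfer orbit: a_t = (4904 + 24300)/2 = 14602 km.
At r₁ the circular-orbit speed is v₁ = √(μ/r₁) = 2.955 km/s.
Transfer-orbit speed at r₁ (v² = μ(2/r − 1/a)): v_p = √[μ(2/r₁ − 1/a_t)] = 3.812 km/s.
First burn Δv₁ = |v_p − v₁| = 0.8570 km/s.
Circular speed at r₂: v₂ = √(μ/r₂) = 1.32743 km/s.
Transfer-orbit speed at r₂: v_a = √[μ(2/r₂ − 1/a_t)] = 0.769275 km/s.
Second burn Δv₂ = |v₂ − v_a| = 0.5582 km/s.
Total Δv = Δv₁ + Δv₂ = 1.415 km/s.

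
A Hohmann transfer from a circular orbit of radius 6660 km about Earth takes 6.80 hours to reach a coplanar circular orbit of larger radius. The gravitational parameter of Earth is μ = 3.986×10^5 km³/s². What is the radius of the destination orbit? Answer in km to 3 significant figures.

Transfer time t = 6.80 hours = 24480 s, and t = π√(a_t³/μ).
So a_t = (μ t²/π²)^(1/3) = (3.986×10^5 × (24480)² / π²)^(1/3) = 28926 km.
Since a_t = (r₁ + r₂)/2, r₂ = 2a_t − r₁ = 2×28926 − 6660 = 51192 km.

r₂ = 51200 km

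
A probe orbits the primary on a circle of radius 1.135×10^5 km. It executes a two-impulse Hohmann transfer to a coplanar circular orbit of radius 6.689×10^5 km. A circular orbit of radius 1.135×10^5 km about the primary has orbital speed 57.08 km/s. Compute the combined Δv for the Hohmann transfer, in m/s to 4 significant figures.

Δv = 28410 m/s

From the circular-orbit relation v² = μ/r at r = 1.135×10^5 km: μ = v²r = (57.08)² × 1.135×10^5 = 3.69797×10^8 km³/s².
Transfer-ellipse semi-major axis a_t = (r₁ + r₂)/2 = (1.135×10^5 + 6.689×10^5)/2 = 3.912×10^5 km.
At r₁ the circular-orbit speed is v₁ = √(μ/r₁) = 57.08 km/s.
On the transfer ellipse at r₁, vis-viva equation gives v_p = √[μ(2/r₁ − 1/a_t)] = 74.64 km/s.
First burn Δv₁ = |v_p − v₁| = 17.56 km/s.
At r₂, v₂ = √(μ/r₂) = 23.51 km/s.
Transfer-orbit speed at r₂: v_a = √[μ(2/r₂ − 1/a_t)] = 12.66 km/s.
Second burn Δv₂ = |v₂ − v_a| = 10.85 km/s.
Δv = Δv₁ + Δv₂ = 17.56 + 10.85 = 28.41 km/s.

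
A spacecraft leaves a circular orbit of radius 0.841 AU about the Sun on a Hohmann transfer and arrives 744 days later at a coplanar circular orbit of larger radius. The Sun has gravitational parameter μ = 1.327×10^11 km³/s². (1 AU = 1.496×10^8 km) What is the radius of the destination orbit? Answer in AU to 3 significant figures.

r₂ = 4.26 AU

In km: r₁ = 0.841 × 1.496×10^8 = 1.258136×10^8 km.
Transfer time t = 744 days = 6.42816×10^7 s, and t = π√(a_t³/μ).
So a_t = (μ t²/π²)^(1/3) = (1.327×10^11 × (6.42816×10^7)² / π²)^(1/3) = 3.8158×10^8 km.
Since a_t = (r₁ + r₂)/2, r₂ = 2a_t − r₁ = 2×3.8158×10^8 − 1.258136×10^8 = 6.373464×10^8 km.
In AU: r₂ = 6.373464×10^8 / 1.496×10^8 = 4.26 AU.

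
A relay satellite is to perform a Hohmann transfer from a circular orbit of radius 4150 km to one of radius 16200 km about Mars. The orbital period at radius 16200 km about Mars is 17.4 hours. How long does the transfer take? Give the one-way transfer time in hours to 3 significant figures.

t = 4.33 hours

From Kepler's third law T² = 4π²r³/μ at r = 16200 km, T = 17.4 hours = 17.4 × 3600 s = 62640 s: μ = 4π²r³/T² = 42776.1 km³/s².
Transfer-ellipse semi-major axis a_t = (r₁ + r₂)/2 = (4150 + 16200)/2 = 10175 km.
Transfer time t = π√(a_t³/μ) = π√((10175)³ / 42776.1) = 15590 s.
Converting: 15590 s ÷ 3600 s/hour = 4.33 hours.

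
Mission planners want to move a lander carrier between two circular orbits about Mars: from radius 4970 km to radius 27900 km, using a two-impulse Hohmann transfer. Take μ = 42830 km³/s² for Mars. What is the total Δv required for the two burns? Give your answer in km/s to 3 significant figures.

Δv = 1.45 km/s

The Hohmann ellipse has a_t = (r₁ + r₂)/2 = 16435 km.
At r₁ the circular-orbit speed is v₁ = √(μ/r₁) = 2.9356 km/s.
Transfer-orbit speed at r₁ (vis-viva equation): v_p = √[μ(2/r₁ − 1/a_t)] = 3.8248 km/s.
First burn Δv₁ = |v_p − v₁| = 0.8892 km/s.
At r₂, v₂ = √(μ/r₂) = 1.239 km/s.
Transfer-orbit speed at r₂: v_a = √[μ(2/r₂ − 1/a_t)] = 0.6813 km/s.
Second burn Δv₂ = |v₂ − v_a| = 0.5577 km/s.
Total Δv = Δv₁ + Δv₂ = 1.447 km/s.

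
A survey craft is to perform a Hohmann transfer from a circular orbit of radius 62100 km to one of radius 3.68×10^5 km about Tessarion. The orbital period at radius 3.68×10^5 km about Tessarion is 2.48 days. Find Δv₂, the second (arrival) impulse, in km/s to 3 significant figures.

Δv₂ = 4.99 km/s

From Kepler's third law T² = 4π²r³/μ at r = 3.68×10^5 km, T = 2.48 days = 2.48 × 86400 s = 2.14272×10^5 s: μ = 4π²r³/T² = 4.28521×10^7 km³/s².
The Hohmann ellipse has a_t = (r₁ + r₂)/2 = 2.1505×10^5 km.
Circular speed at r = 3.680×10^5 km: v_c = √(μ/r) = 10.791 km/s.
Transfer-orbit speed at the same r (vis-viva, a = a_t): v_t = √[μ(2/r − 1/a_t)] = 5.7988 km/s.
Δv₂ = |v_t − v_c| = |5.7988 − 10.791| = 4.992 km/s.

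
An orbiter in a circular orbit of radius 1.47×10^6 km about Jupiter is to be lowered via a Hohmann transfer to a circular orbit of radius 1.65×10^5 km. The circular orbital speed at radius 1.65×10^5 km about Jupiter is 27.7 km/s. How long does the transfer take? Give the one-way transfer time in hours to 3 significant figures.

t = 57.3 hours

From the circular-orbit relation v² = μ/r at r = 1.65×10^5 km: μ = v²r = (27.7)² × 1.65×10^5 = 1.26603×10^8 km³/s².
Semi-major axis of the transfer orbit: a_t = (1.470×10^6 + 1.650×10^5)/2 = 8.175×10^5 km.
Transfer time t = π√(a_t³/μ) = π√((8.175×10^5)³ / 1.26603×10^8) = 2.064×10^5 s.
Converting: 2.064×10^5 s ÷ 3600 s/hour = 57.3 hours.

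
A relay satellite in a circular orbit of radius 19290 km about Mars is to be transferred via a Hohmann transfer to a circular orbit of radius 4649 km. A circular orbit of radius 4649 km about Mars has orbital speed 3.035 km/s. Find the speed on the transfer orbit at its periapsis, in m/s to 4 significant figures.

v = 3853 m/s

From the circular-orbit relation v² = μ/r at r = 4649 km: μ = v²r = (3.035)² × 4649 = 42823.0 km³/s².
Transfer-ellipse semi-major axis a_t = (r₁ + r₂)/2 = (19290 + 4649)/2 = 11969.5 km.
The periapsis of the transfer ellipse is at r = 4649 km.
From the vis-viva equation, v = √[μ(2/r − 1/a_t)] = 3.853 km/s.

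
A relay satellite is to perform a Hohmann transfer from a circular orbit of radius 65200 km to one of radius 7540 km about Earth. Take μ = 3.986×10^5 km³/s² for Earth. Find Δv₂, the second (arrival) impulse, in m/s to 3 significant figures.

The Hohmann ellipse has a_t = (r₁ + r₂)/2 = 36370 km.
Circular speed at r = 7540 km: v_c = √(μ/r) = 7.271 km/s.
Vis-viva on the transfer ellipse at r = 7540 km gives v_t = √[μ(2/r − 1/a_t)] = 9.735 km/s.
Δv₂ = |v_t − v_c| = |9.735 − 7.271| = 2.464 km/s.

Δv₂ = 2460 m/s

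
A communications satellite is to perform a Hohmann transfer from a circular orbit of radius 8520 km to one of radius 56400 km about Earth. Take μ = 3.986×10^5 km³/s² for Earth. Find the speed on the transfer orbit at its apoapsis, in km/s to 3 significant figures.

The Hohmann ellipse has a_t = (r₁ + r₂)/2 = 32460 km.
The apoapsis of the transfer ellipse is at r = 56400 km.
Applying v² = μ(2/r − 1/a_t): v = 1.362 km/s.

v = 1.36 km/s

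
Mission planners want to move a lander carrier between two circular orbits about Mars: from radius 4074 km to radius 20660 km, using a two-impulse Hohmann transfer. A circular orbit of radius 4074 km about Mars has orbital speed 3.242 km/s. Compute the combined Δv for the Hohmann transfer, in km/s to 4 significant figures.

From the circular-orbit relation v² = μ/r at r = 4074 km: μ = v²r = (3.242)² × 4074 = 42820.0 km³/s².
Transfer-ellipse semi-major axis a_t = (r₁ + r₂)/2 = (4074 + 20660)/2 = 12367 km.
Circular speed at r₁: v₁ = √(μ/r₁) = √(42820.0/4074) = 3.2420 km/s.
Transfer-orbit speed at r₁ (vis-viva equation): v_p = √[μ(2/r₁ − 1/a_t)] = 4.1903 km/s.
First burn Δv₁ = |v_p − v₁| = 0.9483 km/s.
At r₂, v₂ = √(μ/r₂) = 1.4397 km/s.
Transfer-orbit speed at r₂: v_a = √[μ(2/r₂ − 1/a_t)] = 0.82630 km/s.
Second burn Δv₂ = |v₂ − v_a| = 0.6134 km/s.
Total Δv = Δv₁ + Δv₂ = 1.562 km/s.

Δv = 1.562 km/s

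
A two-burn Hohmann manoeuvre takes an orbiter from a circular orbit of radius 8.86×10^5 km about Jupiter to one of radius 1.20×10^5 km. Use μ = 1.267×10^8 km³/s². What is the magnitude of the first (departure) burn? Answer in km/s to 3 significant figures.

Semi-major axis of the transfer orbit: a_t = (8.860×10^5 + 1.200×10^5)/2 = 5.030×10^5 km.
On the circular orbit at r = 8.860×10^5 km, v_c = √(μ/r) = 11.958 km/s.
Transfer-orbit speed at the same r (vis-viva, a = a_t): v_t = √[μ(2/r − 1/a_t)] = 5.8409 km/s.
Δv₁ = |v_t − v_c| = |5.8409 − 11.958| = 6.117 km/s.

Δv₁ = 6.12 km/s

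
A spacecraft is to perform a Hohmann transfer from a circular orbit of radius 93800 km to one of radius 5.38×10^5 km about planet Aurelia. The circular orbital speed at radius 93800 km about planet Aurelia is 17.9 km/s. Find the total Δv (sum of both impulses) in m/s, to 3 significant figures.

Δv = 8860 m/s

From the circular-orbit relation v² = μ/r at r = 93800 km: μ = v²r = (17.9)² × 93800 = 3.00545×10^7 km³/s².
Transfer-ellipse semi-major axis a_t = (r₁ + r₂)/2 = (93800 + 5.380×10^5)/2 = 3.159×10^5 km.
Circular speed at r₁: v₁ = √(μ/r₁) = √(3.00545×10^7/93800) = 17.90 km/s.
Transfer-orbit speed at r₁ (v² = μ(2/r − 1/a)): v_p = √[μ(2/r₁ − 1/a_t)] = 23.36 km/s.
First burn Δv₁ = |v_p − v₁| = 5.460 km/s.
At r₂, v₂ = √(μ/r₂) = 7.474 km/s.
Transfer-orbit speed at r₂: v_a = √[μ(2/r₂ − 1/a_t)] = 4.073 km/s.
Second burn Δv₂ = |v₂ − v_a| = 3.401 km/s.
Δv = Δv₁ + Δv₂ = 5.460 + 3.401 = 8.861 km/s.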